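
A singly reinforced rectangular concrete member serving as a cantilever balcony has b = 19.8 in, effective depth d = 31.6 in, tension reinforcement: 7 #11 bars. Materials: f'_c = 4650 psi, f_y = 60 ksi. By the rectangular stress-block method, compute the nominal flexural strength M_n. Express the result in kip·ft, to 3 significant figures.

A_s = 7 × 1.56 = 10.92 in².
T = A_s f_y = 10.92 × 60 = 655.2 kips.
a = T/(0.85 f'_c b) = 655.2/(0.85 × 4.65 × 19.8) = 8.372 in.
M_n = T(d − a/2) = 655.2 × (31.6 − 4.186) = 17961.7 kip·in = 17961.7/12 = 1496.81 kip·ft.

M_n ≈ 1500 kip·ft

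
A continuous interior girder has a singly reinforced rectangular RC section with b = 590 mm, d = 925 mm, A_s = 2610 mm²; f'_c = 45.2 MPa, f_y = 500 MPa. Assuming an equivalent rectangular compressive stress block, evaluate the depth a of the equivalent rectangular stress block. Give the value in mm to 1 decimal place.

a ≈ 57.6 mm

T = A_s f_y = 2610 × 500 = 1305000 N = 1305 kN.
Setting C = 0.85 f'_c a b equal to T: a = 1305000/(0.85 × 45.2 × 590) = 57.6 mm.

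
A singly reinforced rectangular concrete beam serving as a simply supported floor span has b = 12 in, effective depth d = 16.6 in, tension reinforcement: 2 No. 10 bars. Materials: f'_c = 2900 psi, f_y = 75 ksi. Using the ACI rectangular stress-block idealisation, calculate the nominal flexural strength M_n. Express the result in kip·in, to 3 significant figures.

A_s = 2 × 1.27 = 2.54 in².
T = A_s f_y = 2.54 × 75 = 190.5 kips.
a = T/(0.85 f'_c b) = 190.5/(0.85 × 2.9 × 12) = 6.440 in.
M_n = T(d − a/2) = 190.5 × (16.6 − 3.22) = 2548.9 kip·in.

M_n ≈ 2550 kip·in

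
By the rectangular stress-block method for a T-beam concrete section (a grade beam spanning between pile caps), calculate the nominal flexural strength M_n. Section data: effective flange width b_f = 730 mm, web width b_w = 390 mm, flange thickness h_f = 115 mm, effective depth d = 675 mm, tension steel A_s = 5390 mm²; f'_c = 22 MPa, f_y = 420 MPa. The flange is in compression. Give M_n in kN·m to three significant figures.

Tension: T = A_s f_y = 5390 × 420 = 2263800 N.
Try a within the flange: a = T/(0.85 f'_c b_f) = 2263800/(0.85 × 22 × 730) = 165.83 mm.
a = 165.83 > h_f = 115 mm: the block extends into the web. Split into flange-overhang and web parts.
C_f = 0.85 f'_c (b_f − b_w) h_f = 0.85 × 22 × (730 − 390) × 115 = 731170 N.
Remaining web compression depth: a_w = (T − C_f)/(0.85 f'_c b_w) = (2263800 − 731170)/(0.85 × 22 × 390) = 210.15 mm.
M_n = C_f(d − h_f/2) + (T − C_f)(d − a_w/2) = 731170 × (675 − 57.5) + 1532630 × (675 − 105.075) = 451.50 + 873.48 = 1324.98 × 10⁶ N·mm.
M_n = 1324.98 kN·m.

M_n ≈ 1320 kN·m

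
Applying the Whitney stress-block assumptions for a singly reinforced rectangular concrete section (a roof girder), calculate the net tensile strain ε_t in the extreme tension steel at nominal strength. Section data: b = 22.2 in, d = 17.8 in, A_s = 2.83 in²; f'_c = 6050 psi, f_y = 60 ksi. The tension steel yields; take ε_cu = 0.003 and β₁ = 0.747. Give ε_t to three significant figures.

ε_t ≈ 0.0238

a = A_s f_y/(0.85 f'_c b) = 1.487 in.
β₁ = 0.747, so c = a/β₁ = 1.487/0.747 = 1.991 in.
From the linear strain diagram with ε_cu = 0.003: ε_t = 0.003 (d − c)/c = 0.003 × (17.8 − 1.991)/1.991 = 0.0238.
Since ε_t ≥ 0.005, the section is tension-controlled.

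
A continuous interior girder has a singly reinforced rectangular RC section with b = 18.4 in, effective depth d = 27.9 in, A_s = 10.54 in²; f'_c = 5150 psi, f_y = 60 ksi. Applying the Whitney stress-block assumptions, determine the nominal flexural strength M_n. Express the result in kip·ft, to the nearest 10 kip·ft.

M_n ≈ 1260 kip·ft

T = A_s f_y = 10.54 × 60 = 632.4 kips.
a = T/(0.85 f'_c b) = 632.4/(0.85 × 5.15 × 18.4) = 7.851 in.
M_n = T(d − a/2) = 632.4 × (27.9 − 3.9255) = 15161.5 kip·in = 15161.5/12 = 1263.46 kip·ft.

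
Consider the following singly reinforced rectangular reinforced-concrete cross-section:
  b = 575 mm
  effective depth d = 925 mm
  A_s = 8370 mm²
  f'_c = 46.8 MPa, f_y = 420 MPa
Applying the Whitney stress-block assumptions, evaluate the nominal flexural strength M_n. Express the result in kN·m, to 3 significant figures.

T = A_s f_y = 8370 × 420 = 3515400 N = 3515.4 kN.
From C = T: a = T/(0.85 f'_c b) = 3515400/(0.85 × 46.8 × 575) = 153.69 mm.
M_n = T(d − a/2) = 3515.4 kN × (925 − 76.845) mm = 2981.60 kN·m.

M_n ≈ 2980 kN·m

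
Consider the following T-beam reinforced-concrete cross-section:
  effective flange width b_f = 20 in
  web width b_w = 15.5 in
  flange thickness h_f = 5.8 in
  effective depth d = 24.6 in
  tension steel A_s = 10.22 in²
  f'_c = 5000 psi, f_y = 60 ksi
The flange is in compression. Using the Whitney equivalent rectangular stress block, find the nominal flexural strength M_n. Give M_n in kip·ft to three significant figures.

Tension: T = A_s f_y = 10.22 × 60 = 613.2 kips.
Try a within the flange: a = T/(0.85 f'_c b_f) = 613.2/(0.85 × 5 × 20) = 7.214 in.
a = 7.214 > h_f = 5.8 in: the block extends into the web. Split into flange-overhang and web parts.
C_f = 0.85 f'_c (b_f − b_w) h_f = 0.85 × 5 × (20 − 15.5) × 5.8 = 110.9 kips.
Remaining web compression depth: a_w = (T − C_f)/(0.85 f'_c b_w) = (613.2 − 110.9)/(0.85 × 5 × 15.5) = 7.625 in.
M_n = C_f(d − h_f/2) + (T − C_f)(d − a_w/2) = 110.9 × (24.6 − 2.9) + 502.3 × (24.6 − 3.8125) = 2406.5 + 10441.6 = 12848.1 kip·in.
M_n = 12848.1/12 = 1070.68 kip·ft.

M_n ≈ 1070 kip·ft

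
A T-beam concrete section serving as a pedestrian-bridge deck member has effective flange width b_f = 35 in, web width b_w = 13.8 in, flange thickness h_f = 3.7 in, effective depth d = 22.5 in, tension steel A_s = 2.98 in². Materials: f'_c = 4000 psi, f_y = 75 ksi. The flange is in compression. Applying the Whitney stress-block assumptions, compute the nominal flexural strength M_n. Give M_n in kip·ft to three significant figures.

Tension: T = A_s f_y = 2.98 × 75 = 223.5 kips.
Try a within the flange: a = T/(0.85 f'_c b_f) = 223.5/(0.85 × 4 × 35) = 1.878 in.
Since a = 1.878 ≤ h_f = 3.7 in, the stress block lies entirely in the flange; analyse as a rectangular beam of width b_f.
M_n = T(d − a/2) = 223.5 × (22.5 − 0.939) = 4818.9 kip·in.
M_n = 4818.9/12 = 401.58 kip·ft.

M_n ≈ 402 kip·ft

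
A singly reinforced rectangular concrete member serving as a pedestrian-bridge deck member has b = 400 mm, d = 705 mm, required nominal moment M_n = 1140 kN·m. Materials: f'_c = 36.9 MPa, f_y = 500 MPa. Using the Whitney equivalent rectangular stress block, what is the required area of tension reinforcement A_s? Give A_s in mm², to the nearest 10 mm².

With M_n = 0.85 f'_c a b (d − a/2), solve the quadratic for a:
a = d − √(d² − 2M_n/(0.85 f'_c b)) = 705 − √(705² − 2 × 1140×10⁶/(0.85 × 36.9 × 400)) = 143.49 mm.
A_s = 0.85 f'_c a b / f_y = 0.85 × 36.9 × 143.49 × 400 / 500 = 3600.5 mm².

A_s ≈ 3600 mm²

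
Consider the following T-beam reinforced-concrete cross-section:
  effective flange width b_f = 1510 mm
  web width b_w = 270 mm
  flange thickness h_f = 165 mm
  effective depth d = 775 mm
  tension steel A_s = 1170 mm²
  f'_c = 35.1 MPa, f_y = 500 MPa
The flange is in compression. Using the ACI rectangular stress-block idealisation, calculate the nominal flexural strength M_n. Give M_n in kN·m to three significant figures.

M_n ≈ 450 kN·m

Tension: T = A_s f_y = 1170 × 500 = 585000 N.
Try a within the flange: a = T/(0.85 f'_c b_f) = 585000/(0.85 × 35.1 × 1510) = 12.99 mm.
Since a = 12.99 ≤ h_f = 165 mm, the stress block lies entirely in the flange; analyse as a rectangular beam of width b_f.
M_n = T(d − a/2) = 585000 × (775 − 6.495) = 449.58 × 10⁶ N·mm.
M_n = 449.58 kN·m.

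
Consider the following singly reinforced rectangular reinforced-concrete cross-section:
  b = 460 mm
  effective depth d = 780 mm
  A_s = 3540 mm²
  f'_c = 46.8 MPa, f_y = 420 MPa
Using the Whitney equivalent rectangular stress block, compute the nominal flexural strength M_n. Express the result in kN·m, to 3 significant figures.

T = A_s f_y = 3540 × 420 = 1486800 N = 1486.8 kN.
From C = T: a = T/(0.85 f'_c b) = 1486800/(0.85 × 46.8 × 460) = 81.25 mm.
M_n = T(d − a/2) = 1486.8 kN × (780 − 40.625) mm = 1099.30 kN·m.

M_n ≈ 1100 kN·m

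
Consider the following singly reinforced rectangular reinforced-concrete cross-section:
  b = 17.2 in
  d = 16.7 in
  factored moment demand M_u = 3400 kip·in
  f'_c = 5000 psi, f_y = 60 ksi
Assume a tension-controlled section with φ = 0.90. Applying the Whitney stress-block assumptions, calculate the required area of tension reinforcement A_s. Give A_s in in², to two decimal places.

M_n = M_u/φ = 3400/0.90 = 3777.78 kip·in.
From M_n = 0.85 f'_c a b (d − a/2):
a = d − √(d² − 2M_n/(0.85 f'_c b)) = 16.7 − √(16.7² − 2 × 3777.78/(0.85 × 5 × 17.2)) = 3.451 in.
A_s = 0.85 f'_c a b / f_y = 0.85 × 5 × 3.451 × 17.2 / 60 = 4.204 in².

A_s ≈ 4.20 in²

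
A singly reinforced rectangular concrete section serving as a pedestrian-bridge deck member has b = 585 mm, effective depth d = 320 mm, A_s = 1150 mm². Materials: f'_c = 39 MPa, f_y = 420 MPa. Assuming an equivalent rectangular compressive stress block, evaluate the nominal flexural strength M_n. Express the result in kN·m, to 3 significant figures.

M_n ≈ 149 kN·m

T = A_s f_y = 1150 × 420 = 483000 N = 483 kN.
From C = T: a = T/(0.85 f'_c b) = 483000/(0.85 × 39 × 585) = 24.91 mm.
M_n = T(d − a/2) = 483 kN × (320 − 12.455) mm = 148.54 kN·m.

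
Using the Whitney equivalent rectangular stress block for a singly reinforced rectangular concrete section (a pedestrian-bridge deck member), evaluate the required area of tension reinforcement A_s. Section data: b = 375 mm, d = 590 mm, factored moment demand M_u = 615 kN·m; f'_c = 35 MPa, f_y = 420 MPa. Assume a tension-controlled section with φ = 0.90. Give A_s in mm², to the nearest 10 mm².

M_n = M_u/φ = 615/0.90 = 683.333 kN·m.
With M_n = 0.85 f'_c a b (d − a/2), solve the quadratic for a:
a = d − √(d² − 2M_n/(0.85 f'_c b)) = 590 − √(590² − 2 × 683.333×10⁶/(0.85 × 35 × 375)) = 115.03 mm.
A_s = 0.85 f'_c a b / f_y = 0.85 × 35 × 115.03 × 375 / 420 = 3055.5 mm².

A_s ≈ 3060 mm²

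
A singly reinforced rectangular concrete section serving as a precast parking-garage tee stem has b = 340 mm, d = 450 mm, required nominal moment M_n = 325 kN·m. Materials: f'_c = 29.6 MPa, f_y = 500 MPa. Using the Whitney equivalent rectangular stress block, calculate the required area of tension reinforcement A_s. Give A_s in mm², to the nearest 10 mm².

With M_n = 0.85 f'_c a b (d − a/2), solve the quadratic for a:
a = d − √(d² − 2M_n/(0.85 f'_c b)) = 450 − √(450² − 2 × 325×10⁶/(0.85 × 29.6 × 340)) = 94.31 mm.
A_s = 0.85 f'_c a b / f_y = 0.85 × 29.6 × 94.31 × 340 / 500 = 1613.5 mm².

A_s ≈ 1610 mm²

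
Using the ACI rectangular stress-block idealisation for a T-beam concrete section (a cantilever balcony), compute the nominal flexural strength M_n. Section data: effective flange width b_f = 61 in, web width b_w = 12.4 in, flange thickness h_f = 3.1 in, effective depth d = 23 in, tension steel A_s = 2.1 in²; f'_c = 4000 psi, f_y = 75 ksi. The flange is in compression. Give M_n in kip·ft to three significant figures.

Tension: T = A_s f_y = 2.1 × 75 = 157.5 kips.
Try a within the flange: a = T/(0.85 f'_c b_f) = 157.5/(0.85 × 4 × 61) = 0.759 in.
Since a = 0.759 ≤ h_f = 3.1 in, the stress block lies entirely in the flange; analyse as a rectangular beam of width b_f.
M_n = T(d − a/2) = 157.5 × (23 − 0.3795) = 3562.7 kip·in.
M_n = 3562.7/12 = 296.89 kip·ft.

M_n ≈ 297 kip·ft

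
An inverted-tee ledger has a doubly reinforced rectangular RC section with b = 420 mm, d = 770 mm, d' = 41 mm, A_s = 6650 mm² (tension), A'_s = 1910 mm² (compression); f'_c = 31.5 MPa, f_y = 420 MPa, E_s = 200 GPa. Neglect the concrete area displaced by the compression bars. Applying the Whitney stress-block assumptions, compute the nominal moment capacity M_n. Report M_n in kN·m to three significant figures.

Assume both tension and compression steel yield.
Net tension couple steel: A_s − A'_s = 4740 mm².
a = (A_s − A'_s) f_y / (0.85 f'_c b) = 1990800/(0.85 × 31.5 × 420) = 177.03 mm.
c = a/β₁ = 177.03/0.825 = 214.58 mm; ε'_s = 0.003(c − d')/c = 0.0024 ≥ f_y/E_s = 0.0021, so compression steel does yield.
M_n = (A_s − A'_s) f_y (d − a/2) + A'_s f_y (d − d') = [1990800 × (770 − 88.515) + 802200 × (770 − 41)] × 10⁻⁶ = 1356.70 + 584.80 = 1941.50 kN·m.

M_n ≈ 1940 kN·m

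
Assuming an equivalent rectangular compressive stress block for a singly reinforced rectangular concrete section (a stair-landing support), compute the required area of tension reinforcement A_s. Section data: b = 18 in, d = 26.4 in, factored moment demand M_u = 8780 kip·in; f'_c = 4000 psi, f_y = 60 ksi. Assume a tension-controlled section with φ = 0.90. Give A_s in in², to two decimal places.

M_n = M_u/φ = 8780/0.90 = 9755.56 kip·in.
From M_n = 0.85 f'_c a b (d − a/2):
a = d − √(d² − 2M_n/(0.85 f'_c b)) = 26.4 − √(26.4² − 2 × 9755.56/(0.85 × 4 × 18)) = 6.954 in.
A_s = 0.85 f'_c a b / f_y = 0.85 × 4 × 6.954 × 18 / 60 = 7.093 in².

A_s ≈ 7.09 in²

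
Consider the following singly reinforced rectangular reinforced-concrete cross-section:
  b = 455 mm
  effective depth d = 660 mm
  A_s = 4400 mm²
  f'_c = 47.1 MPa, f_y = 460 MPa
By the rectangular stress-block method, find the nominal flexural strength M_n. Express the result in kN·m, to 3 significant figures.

M_n ≈ 1220 kN·m

T = A_s f_y = 4400 × 460 = 2024000 N = 2024 kN.
From C = T: a = T/(0.85 f'_c b) = 2024000/(0.85 × 47.1 × 455) = 111.11 mm.
M_n = T(d − a/2) = 2024 kN × (660 − 55.555) mm = 1223.40 kN·m.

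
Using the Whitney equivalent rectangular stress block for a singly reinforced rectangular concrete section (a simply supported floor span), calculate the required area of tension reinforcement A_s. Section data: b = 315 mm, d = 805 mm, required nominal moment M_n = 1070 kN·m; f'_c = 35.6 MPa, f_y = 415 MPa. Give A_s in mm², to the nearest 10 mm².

With M_n = 0.85 f'_c a b (d − a/2), solve the quadratic for a:
a = d − √(d² − 2M_n/(0.85 f'_c b)) = 805 − √(805² − 2 × 1070×10⁶/(0.85 × 35.6 × 315)) = 154.22 mm.
A_s = 0.85 f'_c a b / f_y = 0.85 × 35.6 × 154.22 × 315 / 415 = 3542.2 mm².

A_s ≈ 3540 mm²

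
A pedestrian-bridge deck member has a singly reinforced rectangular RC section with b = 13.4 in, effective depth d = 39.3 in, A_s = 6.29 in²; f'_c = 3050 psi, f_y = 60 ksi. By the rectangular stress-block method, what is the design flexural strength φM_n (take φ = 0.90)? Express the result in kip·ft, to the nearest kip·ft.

φM_n ≈ 959 kip·ft

T = A_s f_y = 6.29 × 60 = 377.4 kips.
a = T/(0.85 f'_c b) = 377.4/(0.85 × 3.05 × 13.4) = 10.864 in.
M_n = T(d − a/2) = 377.4 × (39.3 − 5.432) = 12781.8 kip·in = 12781.8/12 = 1065.15 kip·ft.
φM_n = 0.90 × 1065.15 = 958.64 kip·ft.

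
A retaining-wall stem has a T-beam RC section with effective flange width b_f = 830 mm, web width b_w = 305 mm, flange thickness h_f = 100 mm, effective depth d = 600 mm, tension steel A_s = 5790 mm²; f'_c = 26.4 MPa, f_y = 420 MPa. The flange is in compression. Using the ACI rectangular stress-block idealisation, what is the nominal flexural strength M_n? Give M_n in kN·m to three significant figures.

Tension: T = A_s f_y = 5790 × 420 = 2431800 N.
Try a within the flange: a = T/(0.85 f'_c b_f) = 2431800/(0.85 × 26.4 × 830) = 130.57 mm.
a = 130.57 > h_f = 100 mm: the block extends into the web. Split into flange-overhang and web parts.
C_f = 0.85 f'_c (b_f − b_w) h_f = 0.85 × 26.4 × (830 − 305) × 100 = 1178100 N.
Remaining web compression depth: a_w = (T − C_f)/(0.85 f'_c b_w) = (2431800 − 1178100)/(0.85 × 26.4 × 305) = 183.18 mm.
M_n = C_f(d − h_f/2) + (T − C_f)(d − a_w/2) = 1178100 × (600 − 50) + 1253700 × (600 − 91.59) = 647.96 + 637.39 = 1285.35 × 10⁶ N·mm.
M_n = 1285.35 kN·m.

M_n ≈ 1290 kN·m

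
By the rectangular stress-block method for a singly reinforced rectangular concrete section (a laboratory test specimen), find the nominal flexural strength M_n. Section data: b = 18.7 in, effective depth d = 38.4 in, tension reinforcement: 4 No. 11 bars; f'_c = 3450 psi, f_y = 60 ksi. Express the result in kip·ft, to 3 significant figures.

M_n ≈ 1090 kip·ft

A_s = 4 × 1.56 = 6.24 in².
T = A_s f_y = 6.24 × 60 = 374.4 kips.
a = T/(0.85 f'_c b) = 374.4/(0.85 × 3.45 × 18.7) = 6.827 in.
M_n = T(d − a/2) = 374.4 × (38.4 − 3.4135) = 13098.9 kip·in = 13098.9/12 = 1091.58 kip·ft.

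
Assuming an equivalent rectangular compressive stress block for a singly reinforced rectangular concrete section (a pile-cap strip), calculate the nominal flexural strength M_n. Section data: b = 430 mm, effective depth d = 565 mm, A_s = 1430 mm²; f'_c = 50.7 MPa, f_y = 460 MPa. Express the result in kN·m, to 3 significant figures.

T = A_s f_y = 1430 × 460 = 657800 N = 657.8 kN.
From C = T: a = T/(0.85 f'_c b) = 657800/(0.85 × 50.7 × 430) = 35.50 mm.
M_n = T(d − a/2) = 657.8 kN × (565 − 17.75) mm = 359.98 kN·m.

M_n ≈ 360 kN·m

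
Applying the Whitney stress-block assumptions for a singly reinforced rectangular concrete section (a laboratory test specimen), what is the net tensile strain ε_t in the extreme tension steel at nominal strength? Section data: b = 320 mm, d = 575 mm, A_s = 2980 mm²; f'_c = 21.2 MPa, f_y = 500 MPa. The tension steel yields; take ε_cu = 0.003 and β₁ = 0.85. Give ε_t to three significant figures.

ε_t ≈ 0.00267

a = A_s f_y/(0.85 f'_c b) = 258.39 mm.
β₁ = 0.85, so c = a/β₁ = 258.39/0.85 = 303.99 mm.
From the linear strain diagram with ε_cu = 0.003: ε_t = 0.003 (d − c)/c = 0.003 × (575 − 303.99)/303.99 = 0.00267.
ε_t < 0.004 — the section is over-reinforced for flexure under ACI limits.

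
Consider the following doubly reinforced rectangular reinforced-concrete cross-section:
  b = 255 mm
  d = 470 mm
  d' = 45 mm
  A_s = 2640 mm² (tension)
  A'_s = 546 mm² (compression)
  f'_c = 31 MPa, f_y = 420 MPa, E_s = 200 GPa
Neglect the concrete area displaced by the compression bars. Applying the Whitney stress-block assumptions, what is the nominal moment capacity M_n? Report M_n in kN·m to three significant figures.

M_n ≈ 453 kN·m

Assume both tension and compression steel yield.
Net tension couple steel: A_s − A'_s = 2094 mm².
a = (A_s − A'_s) f_y / (0.85 f'_c b) = 879480/(0.85 × 31 × 255) = 130.89 mm.
c = a/β₁ = 130.89/0.829 = 157.89 mm; ε'_s = 0.003(c − d')/c = 0.0021 ≥ f_y/E_s = 0.0021, so compression steel does yield.
M_n = (A_s − A'_s) f_y (d − a/2) + A'_s f_y (d − d') = [879480 × (470 − 65.445) + 229320 × (470 − 45)] × 10⁻⁶ = 355.80 + 97.46 = 453.26 kN·m.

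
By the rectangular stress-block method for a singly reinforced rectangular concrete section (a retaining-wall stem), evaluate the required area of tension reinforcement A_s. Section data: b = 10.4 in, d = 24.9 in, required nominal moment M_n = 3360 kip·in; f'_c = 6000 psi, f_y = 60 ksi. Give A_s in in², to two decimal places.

A_s ≈ 2.38 in²

From M_n = 0.85 f'_c a b (d − a/2):
a = d − √(d² − 2M_n/(0.85 f'_c b)) = 24.9 − √(24.9² − 2 × 3360/(0.85 × 6 × 10.4)) = 2.689 in.
A_s = 0.85 f'_c a b / f_y = 0.85 × 6 × 2.689 × 10.4 / 60 = 2.377 in².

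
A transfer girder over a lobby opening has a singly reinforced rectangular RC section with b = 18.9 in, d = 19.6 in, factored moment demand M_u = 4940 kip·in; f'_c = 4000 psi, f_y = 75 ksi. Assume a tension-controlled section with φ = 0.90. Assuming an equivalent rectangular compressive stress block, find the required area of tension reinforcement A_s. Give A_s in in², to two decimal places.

A_s ≈ 4.28 in²

M_n = M_u/φ = 4940/0.90 = 5488.89 kip·in.
From M_n = 0.85 f'_c a b (d − a/2):
a = d − √(d² − 2M_n/(0.85 f'_c b)) = 19.6 − √(19.6² − 2 × 5488.89/(0.85 × 4 × 18.9)) = 4.994 in.
A_s = 0.85 f'_c a b / f_y = 0.85 × 4 × 4.994 × 18.9 / 75 = 4.279 in².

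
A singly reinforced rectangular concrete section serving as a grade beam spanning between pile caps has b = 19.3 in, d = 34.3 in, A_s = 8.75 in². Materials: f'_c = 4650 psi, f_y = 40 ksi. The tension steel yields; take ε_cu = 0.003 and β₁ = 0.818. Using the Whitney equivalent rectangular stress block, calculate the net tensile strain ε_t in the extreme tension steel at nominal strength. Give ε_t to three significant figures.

a = A_s f_y/(0.85 f'_c b) = 4.588 in.
β₁ = 0.818, so c = a/β₁ = 4.588/0.818 = 5.609 in.
From the linear strain diagram with ε_cu = 0.003: ε_t = 0.003 (d − c)/c = 0.003 × (34.3 − 5.609)/5.609 = 0.0153.
Since ε_t ≥ 0.005, the section is tension-controlled.

ε_t ≈ 0.0153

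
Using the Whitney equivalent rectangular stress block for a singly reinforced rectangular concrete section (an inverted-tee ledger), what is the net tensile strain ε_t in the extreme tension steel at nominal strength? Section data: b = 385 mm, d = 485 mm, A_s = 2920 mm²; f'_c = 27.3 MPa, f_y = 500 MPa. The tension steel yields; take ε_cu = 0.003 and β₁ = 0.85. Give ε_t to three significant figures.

a = A_s f_y/(0.85 f'_c b) = 163.42 mm.
β₁ = 0.85, so c = a/β₁ = 163.42/0.85 = 192.26 mm.
From the linear strain diagram with ε_cu = 0.003: ε_t = 0.003 (d − c)/c = 0.003 × (485 − 192.26)/192.26 = 0.00457.
ε_t is between 0.004 and 0.005 — transition zone.

ε_t ≈ 0.00457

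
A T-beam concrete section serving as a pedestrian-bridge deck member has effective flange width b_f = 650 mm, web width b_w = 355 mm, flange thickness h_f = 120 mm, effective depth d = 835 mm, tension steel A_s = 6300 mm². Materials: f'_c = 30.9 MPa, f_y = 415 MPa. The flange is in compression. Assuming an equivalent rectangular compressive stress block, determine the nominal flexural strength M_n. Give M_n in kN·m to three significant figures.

Tension: T = A_s f_y = 6300 × 415 = 2614500 N.
Try a within the flange: a = T/(0.85 f'_c b_f) = 2614500/(0.85 × 30.9 × 650) = 153.14 mm.
a = 153.14 > h_f = 120 mm: the block extends into the web. Split into flange-overhang and web parts.
C_f = 0.85 f'_c (b_f − b_w) h_f = 0.85 × 30.9 × (650 − 355) × 120 = 929781 N.
Remaining web compression depth: a_w = (T − C_f)/(0.85 f'_c b_w) = (2614500 − 929781)/(0.85 × 30.9 × 355) = 180.68 mm.
M_n = C_f(d − h_f/2) + (T − C_f)(d − a_w/2) = 929781 × (835 − 60) + 1684719 × (835 − 90.34) = 720.58 + 1254.54 = 1975.12 × 10⁶ N·mm.
M_n = 1975.12 kN·m.

M_n ≈ 1980 kN·m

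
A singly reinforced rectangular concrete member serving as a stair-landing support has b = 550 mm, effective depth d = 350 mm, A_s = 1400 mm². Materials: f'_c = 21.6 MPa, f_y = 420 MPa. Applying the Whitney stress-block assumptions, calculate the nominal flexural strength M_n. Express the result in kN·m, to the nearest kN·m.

M_n ≈ 189 kN·m

T = A_s f_y = 1400 × 420 = 588000 N = 588 kN.
From C = T: a = T/(0.85 f'_c b) = 588000/(0.85 × 21.6 × 550) = 58.23 mm.
M_n = T(d − a/2) = 588 kN × (350 − 29.115) mm = 188.68 kN·m.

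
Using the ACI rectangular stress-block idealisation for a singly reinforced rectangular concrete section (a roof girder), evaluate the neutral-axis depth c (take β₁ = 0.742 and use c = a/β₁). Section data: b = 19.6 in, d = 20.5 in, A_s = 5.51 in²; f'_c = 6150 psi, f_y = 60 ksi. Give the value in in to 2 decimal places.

T = A_s f_y = 5.51 × 60 = 330.6 kips.
a = T/(0.85 f'_c b) = 330.6/(0.85 × 6.15 × 19.6) = 3.2267 in.
With β₁ = 0.742, c = a/β₁ = 3.2267/0.742 = 4.35 in.

c ≈ 4.35 in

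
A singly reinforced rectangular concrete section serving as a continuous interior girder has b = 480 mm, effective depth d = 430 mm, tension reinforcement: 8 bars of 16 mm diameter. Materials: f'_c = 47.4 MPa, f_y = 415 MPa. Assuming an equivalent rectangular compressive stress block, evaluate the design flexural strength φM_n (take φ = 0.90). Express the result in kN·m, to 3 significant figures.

φM_n ≈ 248 kN·m

A_s = 8 × 201 = 1608 mm².
T = A_s f_y = 1608 × 415 = 667320 N = 667.32 kN.
From C = T: a = T/(0.85 f'_c b) = 667320/(0.85 × 47.4 × 480) = 34.51 mm.
M_n = T(d − a/2) = 667.32 kN × (430 − 17.255) mm = 275.43 kN·m.
φM_n = 0.90 × 275.43 = 247.89 kN·m.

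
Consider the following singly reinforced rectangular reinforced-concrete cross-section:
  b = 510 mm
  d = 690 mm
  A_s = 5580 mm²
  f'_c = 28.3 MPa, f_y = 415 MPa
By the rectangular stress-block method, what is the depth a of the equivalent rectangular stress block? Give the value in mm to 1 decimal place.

T = A_s f_y = 5580 × 415 = 2315700 N = 2315.7 kN.
Setting C = 0.85 f'_c a b equal to T: a = 2315700/(0.85 × 28.3 × 510) = 188.8 mm.

a ≈ 188.8 mm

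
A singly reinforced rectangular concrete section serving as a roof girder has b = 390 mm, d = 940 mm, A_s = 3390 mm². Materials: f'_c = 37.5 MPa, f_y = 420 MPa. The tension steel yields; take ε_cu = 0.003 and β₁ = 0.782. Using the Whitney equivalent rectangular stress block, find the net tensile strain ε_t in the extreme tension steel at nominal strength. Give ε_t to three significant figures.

ε_t ≈ 0.0163

a = A_s f_y/(0.85 f'_c b) = 114.53 mm.
β₁ = 0.782, so c = a/β₁ = 114.53/0.782 = 146.46 mm.
From the linear strain diagram with ε_cu = 0.003: ε_t = 0.003 (d − c)/c = 0.003 × (940 − 146.46)/146.46 = 0.0163.
Since ε_t ≥ 0.005, the section is tension-controlled.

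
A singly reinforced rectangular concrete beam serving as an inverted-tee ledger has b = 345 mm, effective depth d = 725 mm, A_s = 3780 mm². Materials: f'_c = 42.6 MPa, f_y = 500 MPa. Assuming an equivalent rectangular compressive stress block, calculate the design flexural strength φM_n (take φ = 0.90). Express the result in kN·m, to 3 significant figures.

φM_n ≈ 1100 kN·m

T = A_s f_y = 3780 × 500 = 1890000 N = 1890 kN.
From C = T: a = T/(0.85 f'_c b) = 1890000/(0.85 × 42.6 × 345) = 151.29 mm.
M_n = T(d − a/2) = 1890 kN × (725 − 75.645) mm = 1227.28 kN·m.
φM_n = 0.90 × 1227.28 = 1104.55 kN·m.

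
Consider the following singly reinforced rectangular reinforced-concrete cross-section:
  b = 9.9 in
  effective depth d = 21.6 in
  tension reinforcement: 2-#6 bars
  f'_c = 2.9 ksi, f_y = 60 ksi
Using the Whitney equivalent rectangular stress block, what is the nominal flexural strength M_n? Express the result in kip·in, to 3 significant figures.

A_s = 2 × 0.44 = 0.88 in².
T = A_s f_y = 0.88 × 60 = 52.8 kips.
a = T/(0.85 f'_c b) = 52.8/(0.85 × 2.9 × 9.9) = 2.164 in.
M_n = T(d − a/2) = 52.8 × (21.6 − 1.082) = 1083.4 kip·in.

M_n ≈ 1080 kip·in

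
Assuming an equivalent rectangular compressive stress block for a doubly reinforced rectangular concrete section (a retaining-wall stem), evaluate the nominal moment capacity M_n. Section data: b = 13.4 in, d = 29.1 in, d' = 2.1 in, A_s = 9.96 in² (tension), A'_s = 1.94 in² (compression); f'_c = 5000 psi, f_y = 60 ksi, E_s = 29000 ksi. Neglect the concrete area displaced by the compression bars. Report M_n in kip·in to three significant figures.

M_n ≈ 15100 kip·in

Assume both steels yield.
a = (A_s − A'_s) f_y/(0.85 f'_c b) = (9.96 − 1.94) × 60/(0.85 × 5 × 13.4) = 8.450 in.
c = a/β₁ = 8.450/0.8 = 10.563 in; ε'_s = 0.003(c − d')/c = 0.0024 ≥ ε_y = 0.0021, so the compression steel yields.
M_n = (A_s − A'_s) f_y (d − a/2) + A'_s f_y (d − d') = 481.2 × (29.1 − 4.225) + 116.4 × (29.1 − 2.1) = 11969.9 + 3142.8 = 15112.7 kip·in.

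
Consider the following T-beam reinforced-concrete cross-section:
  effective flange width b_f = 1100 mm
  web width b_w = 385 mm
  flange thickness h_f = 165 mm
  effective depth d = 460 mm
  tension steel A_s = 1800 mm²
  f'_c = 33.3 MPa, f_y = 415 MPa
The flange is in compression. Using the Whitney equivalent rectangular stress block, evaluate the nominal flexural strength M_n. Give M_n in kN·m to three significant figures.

M_n ≈ 335 kN·m

Tension: T = A_s f_y = 1800 × 415 = 747000 N.
Try a within the flange: a = T/(0.85 f'_c b_f) = 747000/(0.85 × 33.3 × 1100) = 23.99 mm.
Since a = 23.99 ≤ h_f = 165 mm, the stress block lies entirely in the flange; analyse as a rectangular beam of width b_f.
M_n = T(d − a/2) = 747000 × (460 − 11.995) = 334.66 × 10⁶ N·mm.
M_n = 334.66 kN·m.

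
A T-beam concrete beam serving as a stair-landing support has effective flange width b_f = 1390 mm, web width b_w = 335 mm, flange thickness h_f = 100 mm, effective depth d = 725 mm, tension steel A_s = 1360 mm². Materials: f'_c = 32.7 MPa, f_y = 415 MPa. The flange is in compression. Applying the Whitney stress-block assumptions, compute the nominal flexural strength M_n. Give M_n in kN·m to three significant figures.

Tension: T = A_s f_y = 1360 × 415 = 564400 N.
Try a within the flange: a = T/(0.85 f'_c b_f) = 564400/(0.85 × 32.7 × 1390) = 14.61 mm.
Since a = 14.61 ≤ h_f = 100 mm, the stress block lies entirely in the flange; analyse as a rectangular beam of width b_f.
M_n = T(d − a/2) = 564400 × (725 − 7.305) = 405.07 × 10⁶ N·mm.
M_n = 405.07 kN·m.

M_n ≈ 405 kN·m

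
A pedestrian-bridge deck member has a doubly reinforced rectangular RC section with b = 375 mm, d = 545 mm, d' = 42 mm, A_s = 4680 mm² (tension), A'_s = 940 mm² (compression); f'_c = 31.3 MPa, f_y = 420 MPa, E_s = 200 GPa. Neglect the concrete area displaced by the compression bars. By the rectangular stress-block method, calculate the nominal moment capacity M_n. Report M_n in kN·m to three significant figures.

M_n ≈ 931 kN·m

Assume both tension and compression steel yield.
Net tension couple steel: A_s − A'_s = 3740 mm².
a = (A_s − A'_s) f_y / (0.85 f'_c b) = 1570800/(0.85 × 31.3 × 375) = 157.44 mm.
c = a/β₁ = 157.44/0.826 = 190.61 mm; ε'_s = 0.003(c − d')/c = 0.0023 ≥ f_y/E_s = 0.0021, so compression steel does yield.
M_n = (A_s − A'_s) f_y (d − a/2) + A'_s f_y (d − d') = [1570800 × (545 − 78.72) + 394800 × (545 − 42)] × 10⁻⁶ = 732.43 + 198.58 = 931.01 kN·m.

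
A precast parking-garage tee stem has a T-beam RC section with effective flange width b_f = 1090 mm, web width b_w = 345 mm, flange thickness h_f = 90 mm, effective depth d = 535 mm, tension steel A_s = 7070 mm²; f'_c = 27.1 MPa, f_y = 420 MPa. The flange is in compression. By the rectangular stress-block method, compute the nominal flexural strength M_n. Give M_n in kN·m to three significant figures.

M_n ≈ 1390 kN·m

Tension: T = A_s f_y = 7070 × 420 = 2969400 N.
Try a within the flange: a = T/(0.85 f'_c b_f) = 2969400/(0.85 × 27.1 × 1090) = 118.26 mm.
a = 118.26 > h_f = 90 mm: the block extends into the web. Split into flange-overhang and web parts.
C_f = 0.85 f'_c (b_f − b_w) h_f = 0.85 × 27.1 × (1090 − 345) × 90 = 1544497 N.
Remaining web compression depth: a_w = (T − C_f)/(0.85 f'_c b_w) = (2969400 − 1544497)/(0.85 × 27.1 × 345) = 179.30 mm.
M_n = C_f(d − h_f/2) + (T − C_f)(d − a_w/2) = 1544497 × (535 − 45) + 1424903 × (535 − 89.65) = 756.80 + 634.58 = 1391.38 × 10⁶ N·mm.
M_n = 1391.38 kN·m.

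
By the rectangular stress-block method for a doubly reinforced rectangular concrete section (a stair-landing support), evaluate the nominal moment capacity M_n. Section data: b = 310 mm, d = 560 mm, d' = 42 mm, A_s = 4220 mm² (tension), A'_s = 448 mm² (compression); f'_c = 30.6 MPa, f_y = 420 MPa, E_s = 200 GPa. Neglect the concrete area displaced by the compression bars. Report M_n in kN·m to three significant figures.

Assume both tension and compression steel yield.
Net tension couple steel: A_s − A'_s = 3772 mm².
a = (A_s − A'_s) f_y / (0.85 f'_c b) = 1584240/(0.85 × 30.6 × 310) = 196.48 mm.
c = a/β₁ = 196.48/0.831 = 236.44 mm; ε'_s = 0.003(c − d')/c = 0.0025 ≥ f_y/E_s = 0.0021, so compression steel does yield.
M_n = (A_s − A'_s) f_y (d − a/2) + A'_s f_y (d − d') = [1584240 × (560 − 98.24) + 188160 × (560 − 42)] × 10⁻⁶ = 731.54 + 97.47 = 829.01 kN·m.

M_n ≈ 829 kN·m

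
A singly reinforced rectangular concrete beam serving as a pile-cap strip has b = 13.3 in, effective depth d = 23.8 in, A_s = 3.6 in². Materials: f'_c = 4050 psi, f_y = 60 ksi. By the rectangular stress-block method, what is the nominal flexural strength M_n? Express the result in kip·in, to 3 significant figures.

M_n ≈ 4630 kip·in

T = A_s f_y = 3.6 × 60 = 216 kips.
a = T/(0.85 f'_c b) = 216/(0.85 × 4.05 × 13.3) = 4.718 in.
M_n = T(d − a/2) = 216 × (23.8 − 2.359) = 4631.3 kip·in.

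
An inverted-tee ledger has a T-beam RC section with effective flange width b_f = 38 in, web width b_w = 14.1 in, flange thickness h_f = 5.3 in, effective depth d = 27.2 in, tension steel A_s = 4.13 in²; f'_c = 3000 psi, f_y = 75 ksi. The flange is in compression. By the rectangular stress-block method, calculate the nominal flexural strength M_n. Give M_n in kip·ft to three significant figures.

M_n ≈ 661 kip·ft

Tension: T = A_s f_y = 4.13 × 75 = 309.75 kips.
Try a within the flange: a = T/(0.85 f'_c b_f) = 309.75/(0.85 × 3 × 38) = 3.197 in.
Since a = 3.197 ≤ h_f = 5.3 in, the stress block lies entirely in the flange; analyse as a rectangular beam of width b_f.
M_n = T(d − a/2) = 309.75 × (27.2 − 1.5985) = 7930.1 kip·in.
M_n = 7930.1/12 = 660.84 kip·ft.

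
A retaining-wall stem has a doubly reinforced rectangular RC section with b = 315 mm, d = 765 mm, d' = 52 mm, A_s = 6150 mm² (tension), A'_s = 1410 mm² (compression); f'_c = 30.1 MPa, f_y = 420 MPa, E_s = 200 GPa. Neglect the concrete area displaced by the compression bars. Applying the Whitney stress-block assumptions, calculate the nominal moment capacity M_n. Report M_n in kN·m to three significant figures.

Assume both tension and compression steel yield.
Net tension couple steel: A_s − A'_s = 4740 mm².
a = (A_s − A'_s) f_y / (0.85 f'_c b) = 1990800/(0.85 × 30.1 × 315) = 247.02 mm.
c = a/β₁ = 247.02/0.835 = 295.83 mm; ε'_s = 0.003(c − d')/c = 0.0025 ≥ f_y/E_s = 0.0021, so compression steel does yield.
M_n = (A_s − A'_s) f_y (d − a/2) + A'_s f_y (d − d') = [1990800 × (765 − 123.51) + 592200 × (765 − 52)] × 10⁻⁶ = 1277.08 + 422.24 = 1699.32 kN·m.

M_n ≈ 1700 kN·m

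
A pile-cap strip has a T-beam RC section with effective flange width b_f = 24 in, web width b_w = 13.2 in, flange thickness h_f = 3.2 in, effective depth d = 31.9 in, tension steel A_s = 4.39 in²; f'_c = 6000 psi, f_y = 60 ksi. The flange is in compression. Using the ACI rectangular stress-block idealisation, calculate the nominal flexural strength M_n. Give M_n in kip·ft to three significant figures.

Tension: T = A_s f_y = 4.39 × 60 = 263.4 kips.
Try a within the flange: a = T/(0.85 f'_c b_f) = 263.4/(0.85 × 6 × 24) = 2.152 in.
Since a = 2.152 ≤ h_f = 3.2 in, the stress block lies entirely in the flange; analyse as a rectangular beam of width b_f.
M_n = T(d − a/2) = 263.4 × (31.9 − 1.076) = 8119.0 kip·in.
M_n = 8119.0/12 = 676.58 kip·ft.

M_n ≈ 677 kip·ft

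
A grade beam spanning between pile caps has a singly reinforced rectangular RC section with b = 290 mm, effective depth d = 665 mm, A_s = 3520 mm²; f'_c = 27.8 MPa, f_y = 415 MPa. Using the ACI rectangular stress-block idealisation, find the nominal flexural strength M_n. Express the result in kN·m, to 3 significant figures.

T = A_s f_y = 3520 × 415 = 1460800 N = 1460.8 kN.
From C = T: a = T/(0.85 f'_c b) = 1460800/(0.85 × 27.8 × 290) = 213.17 mm.
M_n = T(d − a/2) = 1460.8 kN × (665 − 106.585) mm = 815.73 kN·m.

M_n ≈ 816 kN·m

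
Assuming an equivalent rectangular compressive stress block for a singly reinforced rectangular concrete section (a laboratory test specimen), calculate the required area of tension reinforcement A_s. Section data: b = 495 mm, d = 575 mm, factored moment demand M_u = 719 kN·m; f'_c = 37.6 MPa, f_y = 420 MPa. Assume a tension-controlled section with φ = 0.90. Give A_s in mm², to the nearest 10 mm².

A_s ≈ 3610 mm²

M_n = M_u/φ = 719/0.90 = 798.889 kN·m.
With M_n = 0.85 f'_c a b (d − a/2), solve the quadratic for a:
a = d − √(d² − 2M_n/(0.85 f'_c b)) = 575 − √(575² − 2 × 798.889×10⁶/(0.85 × 37.6 × 495)) = 95.80 mm.
A_s = 0.85 f'_c a b / f_y = 0.85 × 37.6 × 95.80 × 495 / 420 = 3608.5 mm².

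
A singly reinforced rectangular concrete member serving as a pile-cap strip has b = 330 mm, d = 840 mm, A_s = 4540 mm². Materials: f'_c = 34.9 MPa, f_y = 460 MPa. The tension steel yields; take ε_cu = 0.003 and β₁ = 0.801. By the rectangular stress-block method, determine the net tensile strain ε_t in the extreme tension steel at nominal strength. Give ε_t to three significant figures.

a = A_s f_y/(0.85 f'_c b) = 213.33 mm.
β₁ = 0.801, so c = a/β₁ = 213.33/0.801 = 266.33 mm.
From the linear strain diagram with ε_cu = 0.003: ε_t = 0.003 (d − c)/c = 0.003 × (840 − 266.33)/266.33 = 0.00646.
Since ε_t ≥ 0.005, the section is tension-controlled.

ε_t ≈ 0.00646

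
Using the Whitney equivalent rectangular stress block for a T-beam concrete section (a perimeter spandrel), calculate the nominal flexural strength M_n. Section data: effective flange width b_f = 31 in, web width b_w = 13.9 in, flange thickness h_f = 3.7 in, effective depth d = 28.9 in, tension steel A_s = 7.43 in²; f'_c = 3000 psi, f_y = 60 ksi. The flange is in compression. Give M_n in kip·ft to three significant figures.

M_n ≈ 954 kip·ft

Tension: T = A_s f_y = 7.43 × 60 = 445.8 kips.
Try a within the flange: a = T/(0.85 f'_c b_f) = 445.8/(0.85 × 3 × 31) = 5.639 in.
a = 5.639 > h_f = 3.7 in: the block extends into the web. Split into flange-overhang and web parts.
C_f = 0.85 f'_c (b_f − b_w) h_f = 0.85 × 3 × (31 − 13.9) × 3.7 = 161.3 kips.
Remaining web compression depth: a_w = (T − C_f)/(0.85 f'_c b_w) = (445.8 − 161.3)/(0.85 × 3 × 13.9) = 8.027 in.
M_n = C_f(d − h_f/2) + (T − C_f)(d − a_w/2) = 161.3 × (28.9 − 1.85) + 284.5 × (28.9 − 4.0135) = 4363.2 + 7080.2 = 11443.4 kip·in.
M_n = 11443.4/12 = 953.62 kip·ft.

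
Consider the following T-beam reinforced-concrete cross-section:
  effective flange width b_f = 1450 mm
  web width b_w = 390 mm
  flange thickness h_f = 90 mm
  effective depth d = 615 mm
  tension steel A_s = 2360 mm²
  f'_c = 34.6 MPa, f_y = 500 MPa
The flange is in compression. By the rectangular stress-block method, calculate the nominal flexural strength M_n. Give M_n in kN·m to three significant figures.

Tension: T = A_s f_y = 2360 × 500 = 1180000 N.
Try a within the flange: a = T/(0.85 f'_c b_f) = 1180000/(0.85 × 34.6 × 1450) = 27.67 mm.
Since a = 27.67 ≤ h_f = 90 mm, the stress block lies entirely in the flange; analyse as a rectangular beam of width b_f.
M_n = T(d − a/2) = 1180000 × (615 − 13.835) = 709.37 × 10⁶ N·mm.
M_n = 709.37 kN·m.

M_n ≈ 709 kN·m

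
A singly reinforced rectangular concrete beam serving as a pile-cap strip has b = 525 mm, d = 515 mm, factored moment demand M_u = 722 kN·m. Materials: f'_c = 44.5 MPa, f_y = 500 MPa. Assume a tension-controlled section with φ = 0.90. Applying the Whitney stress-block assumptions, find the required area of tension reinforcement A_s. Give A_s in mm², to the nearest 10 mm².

A_s ≈ 3400 mm²

M_n = M_u/φ = 722/0.90 = 802.222 kN·m.
With M_n = 0.85 f'_c a b (d − a/2), solve the quadratic for a:
a = d − √(d² − 2M_n/(0.85 f'_c b)) = 515 − √(515² − 2 × 802.222×10⁶/(0.85 × 44.5 × 525)) = 85.55 mm.
A_s = 0.85 f'_c a b / f_y = 0.85 × 44.5 × 85.55 × 525 / 500 = 3397.7 mm².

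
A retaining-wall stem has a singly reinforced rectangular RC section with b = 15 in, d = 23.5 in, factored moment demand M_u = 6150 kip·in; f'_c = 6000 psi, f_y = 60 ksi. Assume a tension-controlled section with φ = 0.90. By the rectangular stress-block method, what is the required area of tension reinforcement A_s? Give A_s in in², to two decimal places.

A_s ≈ 5.32 in²

M_n = M_u/φ = 6150/0.90 = 6833.33 kip·in.
From M_n = 0.85 f'_c a b (d − a/2):
a = d − √(d² − 2M_n/(0.85 f'_c b)) = 23.5 − √(23.5² − 2 × 6833.33/(0.85 × 6 × 15)) = 4.171 in.
A_s = 0.85 f'_c a b / f_y = 0.85 × 6 × 4.171 × 15 / 60 = 5.318 in².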